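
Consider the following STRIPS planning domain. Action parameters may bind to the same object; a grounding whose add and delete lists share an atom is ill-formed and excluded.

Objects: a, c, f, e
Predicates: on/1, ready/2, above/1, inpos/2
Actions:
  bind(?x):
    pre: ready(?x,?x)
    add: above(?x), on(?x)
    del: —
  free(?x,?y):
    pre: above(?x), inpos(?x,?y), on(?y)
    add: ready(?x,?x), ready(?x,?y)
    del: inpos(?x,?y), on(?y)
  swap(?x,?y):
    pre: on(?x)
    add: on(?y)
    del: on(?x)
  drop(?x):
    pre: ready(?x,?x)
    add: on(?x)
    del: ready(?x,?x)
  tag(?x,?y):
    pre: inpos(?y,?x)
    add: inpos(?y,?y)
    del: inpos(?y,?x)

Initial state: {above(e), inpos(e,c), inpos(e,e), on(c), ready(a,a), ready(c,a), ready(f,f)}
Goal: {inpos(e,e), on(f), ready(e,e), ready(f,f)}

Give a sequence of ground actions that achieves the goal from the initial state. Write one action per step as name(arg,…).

1. bind(f)  →  {above(e), above(f), inpos(e,c), inpos(e,e), on(c), on(f), ready(a,a), ready(c,a), ready(f,f)}
2. free(e,c)  →  {above(e), above(f), inpos(e,e), on(f), ready(a,a), ready(c,a), ready(e,c), ready(e,e), ready(f,f)}

bind(f); free(e,c)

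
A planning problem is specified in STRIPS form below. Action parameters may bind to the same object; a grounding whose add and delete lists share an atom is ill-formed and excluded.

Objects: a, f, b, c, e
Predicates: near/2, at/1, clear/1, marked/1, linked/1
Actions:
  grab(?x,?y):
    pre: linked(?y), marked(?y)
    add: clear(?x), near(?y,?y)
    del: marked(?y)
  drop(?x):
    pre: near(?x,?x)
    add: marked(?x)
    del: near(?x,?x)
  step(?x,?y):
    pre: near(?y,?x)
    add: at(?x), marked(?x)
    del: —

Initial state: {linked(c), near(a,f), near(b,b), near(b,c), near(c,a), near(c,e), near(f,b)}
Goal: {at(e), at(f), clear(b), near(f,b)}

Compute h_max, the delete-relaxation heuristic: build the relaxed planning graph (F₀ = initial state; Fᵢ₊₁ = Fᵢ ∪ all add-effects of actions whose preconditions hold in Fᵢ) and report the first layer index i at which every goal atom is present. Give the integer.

F0 = init (7 atoms)
F1 = F0 ∪ {at(a), at(b), at(c), at(e), at(f), marked(a), marked(b), marked(c), marked(e), marked(f)}  (17 atoms)
F2 = F1 ∪ {clear(a), clear(b), clear(c), clear(e), clear(f), near(c,c)}  (23 atoms)
goal ⊆ F2  ⇒  h_max = 2

2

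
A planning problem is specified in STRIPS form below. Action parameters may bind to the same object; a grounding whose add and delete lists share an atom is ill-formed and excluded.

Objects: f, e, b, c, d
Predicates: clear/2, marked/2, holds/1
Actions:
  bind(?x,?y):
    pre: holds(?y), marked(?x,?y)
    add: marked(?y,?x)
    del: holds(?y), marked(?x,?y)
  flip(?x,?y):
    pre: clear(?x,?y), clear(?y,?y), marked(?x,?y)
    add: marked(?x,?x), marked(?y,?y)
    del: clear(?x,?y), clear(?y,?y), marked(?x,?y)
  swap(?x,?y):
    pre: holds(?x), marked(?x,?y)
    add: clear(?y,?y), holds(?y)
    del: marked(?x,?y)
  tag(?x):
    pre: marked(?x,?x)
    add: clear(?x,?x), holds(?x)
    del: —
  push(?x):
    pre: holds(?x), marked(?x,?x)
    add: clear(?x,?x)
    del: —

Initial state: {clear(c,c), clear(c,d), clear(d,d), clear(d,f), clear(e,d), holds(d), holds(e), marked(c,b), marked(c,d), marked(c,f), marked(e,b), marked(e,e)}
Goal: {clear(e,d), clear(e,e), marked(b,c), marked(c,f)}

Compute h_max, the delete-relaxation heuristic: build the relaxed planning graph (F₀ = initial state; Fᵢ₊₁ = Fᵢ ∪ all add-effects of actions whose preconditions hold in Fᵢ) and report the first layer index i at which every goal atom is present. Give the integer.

2

F0 = init (12 atoms)
F1 = F0 ∪ {clear(b,b), clear(e,e), holds(b), marked(c,c), marked(d,c), marked(d,d)}  (18 atoms)
F2 = F1 ∪ {holds(c), marked(b,c), marked(b,e)}  (21 atoms)
goal ⊆ F2  ⇒  h_max = 2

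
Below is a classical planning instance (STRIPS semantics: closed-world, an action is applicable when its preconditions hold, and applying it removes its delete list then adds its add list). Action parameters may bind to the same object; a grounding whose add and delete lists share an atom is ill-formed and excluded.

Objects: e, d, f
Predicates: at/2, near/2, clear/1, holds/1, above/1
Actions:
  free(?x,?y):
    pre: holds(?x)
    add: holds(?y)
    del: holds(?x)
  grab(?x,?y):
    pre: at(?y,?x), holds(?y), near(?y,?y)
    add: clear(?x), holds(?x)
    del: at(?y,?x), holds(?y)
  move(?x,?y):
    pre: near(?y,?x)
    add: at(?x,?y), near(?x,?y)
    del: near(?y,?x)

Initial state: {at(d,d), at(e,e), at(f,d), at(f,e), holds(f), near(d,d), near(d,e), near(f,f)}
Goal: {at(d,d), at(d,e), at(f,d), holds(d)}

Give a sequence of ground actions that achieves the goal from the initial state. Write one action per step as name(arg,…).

free(f,d); move(e,d); move(d,e)

1. free(f,d)  →  {at(d,d), at(e,e), at(f,d), at(f,e), holds(d), near(d,d), near(d,e), near(f,f)}
2. move(e,d)  →  {at(d,d), at(e,d), at(e,e), at(f,d), at(f,e), holds(d), near(d,d), near(e,d), near(f,f)}
3. move(d,e)  →  {at(d,d), at(d,e), at(e,d), at(e,e), at(f,d), at(f,e), holds(d), near(d,d), near(d,e), near(f,f)}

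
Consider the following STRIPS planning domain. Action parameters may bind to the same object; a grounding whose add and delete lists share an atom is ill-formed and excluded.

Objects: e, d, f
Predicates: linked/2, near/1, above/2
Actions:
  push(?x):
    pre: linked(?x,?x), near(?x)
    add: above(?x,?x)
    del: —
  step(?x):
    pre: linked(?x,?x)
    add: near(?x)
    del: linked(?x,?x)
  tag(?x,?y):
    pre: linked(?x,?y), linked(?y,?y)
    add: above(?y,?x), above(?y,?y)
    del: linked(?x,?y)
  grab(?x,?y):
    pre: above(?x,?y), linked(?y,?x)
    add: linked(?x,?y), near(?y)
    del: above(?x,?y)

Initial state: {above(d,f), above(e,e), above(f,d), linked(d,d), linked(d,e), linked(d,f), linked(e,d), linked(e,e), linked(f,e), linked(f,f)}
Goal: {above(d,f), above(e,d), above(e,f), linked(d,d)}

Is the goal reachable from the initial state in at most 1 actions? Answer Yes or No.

1. tag(d,e)  →  {above(d,f), above(e,d), above(e,e), above(f,d), linked(d,d), linked(d,f), linked(e,d), linked(e,e), linked(f,e), linked(f,f)}
2. tag(f,e)  →  {above(d,f), above(e,d), above(e,e), above(e,f), above(f,d), linked(d,d), linked(d,f), linked(e,d), linked(e,e), linked(f,f)}
optimal plan length = 2; 2 > 1

No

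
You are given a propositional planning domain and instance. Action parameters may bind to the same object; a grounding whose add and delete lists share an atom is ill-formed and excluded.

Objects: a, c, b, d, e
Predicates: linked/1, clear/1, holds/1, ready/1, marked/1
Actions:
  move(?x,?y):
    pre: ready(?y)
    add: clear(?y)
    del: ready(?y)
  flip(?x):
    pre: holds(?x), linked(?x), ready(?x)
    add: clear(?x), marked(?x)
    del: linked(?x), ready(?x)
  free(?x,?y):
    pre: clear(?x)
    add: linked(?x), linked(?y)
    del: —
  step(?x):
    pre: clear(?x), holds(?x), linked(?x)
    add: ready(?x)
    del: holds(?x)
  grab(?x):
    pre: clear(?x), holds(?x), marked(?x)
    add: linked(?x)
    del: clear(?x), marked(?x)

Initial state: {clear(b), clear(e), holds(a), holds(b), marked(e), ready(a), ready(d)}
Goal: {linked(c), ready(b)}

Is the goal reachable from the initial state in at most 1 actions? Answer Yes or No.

1. free(b,c)  →  {clear(b), clear(e), holds(a), holds(b), linked(b), linked(c), marked(e), ready(a), ready(d)}
2. step(b)  →  {clear(b), clear(e), holds(a), linked(b), linked(c), marked(e), ready(a), ready(b), ready(d)}
optimal plan length = 2; 2 > 1

No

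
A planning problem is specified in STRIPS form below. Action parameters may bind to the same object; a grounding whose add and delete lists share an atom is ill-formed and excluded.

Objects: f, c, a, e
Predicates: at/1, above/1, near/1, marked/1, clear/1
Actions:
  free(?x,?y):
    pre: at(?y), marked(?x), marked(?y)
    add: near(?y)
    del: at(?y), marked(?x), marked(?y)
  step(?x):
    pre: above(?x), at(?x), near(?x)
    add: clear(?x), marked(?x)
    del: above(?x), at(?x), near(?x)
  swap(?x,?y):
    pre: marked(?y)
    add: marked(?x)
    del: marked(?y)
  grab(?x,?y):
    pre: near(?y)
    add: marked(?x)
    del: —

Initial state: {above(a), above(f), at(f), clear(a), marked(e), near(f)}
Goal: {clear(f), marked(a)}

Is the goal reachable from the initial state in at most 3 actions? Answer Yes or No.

Yes

1. step(f)  →  {above(a), clear(a), clear(f), marked(e), marked(f)}
2. swap(a,f)  →  {above(a), clear(a), clear(f), marked(a), marked(e)}
optimal plan length = 2; 2 ≤ 3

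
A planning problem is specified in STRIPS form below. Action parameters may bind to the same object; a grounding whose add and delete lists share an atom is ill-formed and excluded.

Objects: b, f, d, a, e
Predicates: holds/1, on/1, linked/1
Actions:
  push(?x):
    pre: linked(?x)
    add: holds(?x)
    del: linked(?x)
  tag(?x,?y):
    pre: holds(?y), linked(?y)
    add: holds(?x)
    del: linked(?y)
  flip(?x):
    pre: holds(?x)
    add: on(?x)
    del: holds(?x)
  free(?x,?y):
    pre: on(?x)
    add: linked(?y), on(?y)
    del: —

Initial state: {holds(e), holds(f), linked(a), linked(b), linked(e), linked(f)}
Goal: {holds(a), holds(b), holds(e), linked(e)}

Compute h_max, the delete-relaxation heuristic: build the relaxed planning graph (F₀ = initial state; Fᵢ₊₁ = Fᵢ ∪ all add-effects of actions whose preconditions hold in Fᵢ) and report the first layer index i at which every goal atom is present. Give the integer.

F0 = init (6 atoms)
F1 = F0 ∪ {holds(a), holds(b), holds(d), on(e), on(f)}  (11 atoms)
goal ⊆ F1  ⇒  h_max = 1

1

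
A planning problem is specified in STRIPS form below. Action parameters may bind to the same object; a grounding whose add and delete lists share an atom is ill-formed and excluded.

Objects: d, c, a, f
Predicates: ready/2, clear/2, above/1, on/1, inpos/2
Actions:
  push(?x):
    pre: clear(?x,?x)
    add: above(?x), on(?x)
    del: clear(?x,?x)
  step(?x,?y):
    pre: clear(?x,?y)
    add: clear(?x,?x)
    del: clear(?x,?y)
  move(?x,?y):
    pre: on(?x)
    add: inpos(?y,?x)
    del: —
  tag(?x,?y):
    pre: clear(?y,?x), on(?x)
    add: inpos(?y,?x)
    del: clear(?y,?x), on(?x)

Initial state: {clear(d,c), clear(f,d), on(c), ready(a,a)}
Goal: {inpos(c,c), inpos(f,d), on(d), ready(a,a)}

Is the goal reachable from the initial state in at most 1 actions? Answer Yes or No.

1. step(d,c)  →  {clear(d,d), clear(f,d), on(c), ready(a,a)}
2. push(d)  →  {above(d), clear(f,d), on(c), on(d), ready(a,a)}
3. move(d,f)  →  {above(d), clear(f,d), inpos(f,d), on(c), on(d), ready(a,a)}
4. move(c,c)  →  {above(d), clear(f,d), inpos(c,c), inpos(f,d), on(c), on(d), ready(a,a)}
optimal plan length = 4; 4 > 1

No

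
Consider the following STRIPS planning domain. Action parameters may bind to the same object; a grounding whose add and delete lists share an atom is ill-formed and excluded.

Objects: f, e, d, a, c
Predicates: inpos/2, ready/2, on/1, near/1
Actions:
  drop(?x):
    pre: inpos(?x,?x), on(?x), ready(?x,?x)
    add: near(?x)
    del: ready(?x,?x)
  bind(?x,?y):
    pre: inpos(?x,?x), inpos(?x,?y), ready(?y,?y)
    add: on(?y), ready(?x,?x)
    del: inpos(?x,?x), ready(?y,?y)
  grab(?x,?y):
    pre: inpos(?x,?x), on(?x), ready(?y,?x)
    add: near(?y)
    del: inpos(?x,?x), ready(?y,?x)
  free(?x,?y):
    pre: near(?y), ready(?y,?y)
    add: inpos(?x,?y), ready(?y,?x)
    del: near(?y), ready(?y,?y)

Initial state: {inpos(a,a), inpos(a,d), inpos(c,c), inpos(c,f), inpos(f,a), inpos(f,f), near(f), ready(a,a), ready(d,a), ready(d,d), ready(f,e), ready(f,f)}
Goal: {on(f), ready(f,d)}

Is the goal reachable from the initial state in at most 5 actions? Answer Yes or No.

Yes

1. bind(c,f)  →  {inpos(a,a), inpos(a,d), inpos(c,f), inpos(f,a), inpos(f,f), near(f), on(f), ready(a,a), ready(c,c), ready(d,a), ready(d,d), ready(f,e)}
2. bind(f,a)  →  {inpos(a,a), inpos(a,d), inpos(c,f), inpos(f,a), near(f), on(a), on(f), ready(c,c), ready(d,a), ready(d,d), ready(f,e), ready(f,f)}
3. free(d,f)  →  {inpos(a,a), inpos(a,d), inpos(c,f), inpos(d,f), inpos(f,a), on(a), on(f), ready(c,c), ready(d,a), ready(d,d), ready(f,d), ready(f,e)}
optimal plan length = 3; 3 ≤ 5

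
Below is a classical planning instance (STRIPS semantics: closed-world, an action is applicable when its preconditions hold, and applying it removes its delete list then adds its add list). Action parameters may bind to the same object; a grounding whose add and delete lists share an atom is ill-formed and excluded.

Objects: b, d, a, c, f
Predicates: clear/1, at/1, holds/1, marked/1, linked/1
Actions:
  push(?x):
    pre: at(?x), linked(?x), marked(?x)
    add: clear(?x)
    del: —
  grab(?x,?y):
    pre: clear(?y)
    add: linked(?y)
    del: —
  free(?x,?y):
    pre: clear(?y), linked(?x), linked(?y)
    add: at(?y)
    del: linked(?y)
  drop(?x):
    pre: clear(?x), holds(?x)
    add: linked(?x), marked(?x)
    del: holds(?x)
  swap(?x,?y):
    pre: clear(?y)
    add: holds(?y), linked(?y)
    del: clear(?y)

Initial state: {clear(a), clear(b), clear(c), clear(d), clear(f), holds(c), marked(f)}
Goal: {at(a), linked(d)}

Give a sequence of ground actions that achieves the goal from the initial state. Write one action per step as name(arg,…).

grab(b,d); grab(b,a); free(d,a)

1. grab(b,d)  →  {clear(a), clear(b), clear(c), clear(d), clear(f), holds(c), linked(d), marked(f)}
2. grab(b,a)  →  {clear(a), clear(b), clear(c), clear(d), clear(f), holds(c), linked(a), linked(d), marked(f)}
3. free(d,a)  →  {at(a), clear(a), clear(b), clear(c), clear(d), clear(f), holds(c), linked(d), marked(f)}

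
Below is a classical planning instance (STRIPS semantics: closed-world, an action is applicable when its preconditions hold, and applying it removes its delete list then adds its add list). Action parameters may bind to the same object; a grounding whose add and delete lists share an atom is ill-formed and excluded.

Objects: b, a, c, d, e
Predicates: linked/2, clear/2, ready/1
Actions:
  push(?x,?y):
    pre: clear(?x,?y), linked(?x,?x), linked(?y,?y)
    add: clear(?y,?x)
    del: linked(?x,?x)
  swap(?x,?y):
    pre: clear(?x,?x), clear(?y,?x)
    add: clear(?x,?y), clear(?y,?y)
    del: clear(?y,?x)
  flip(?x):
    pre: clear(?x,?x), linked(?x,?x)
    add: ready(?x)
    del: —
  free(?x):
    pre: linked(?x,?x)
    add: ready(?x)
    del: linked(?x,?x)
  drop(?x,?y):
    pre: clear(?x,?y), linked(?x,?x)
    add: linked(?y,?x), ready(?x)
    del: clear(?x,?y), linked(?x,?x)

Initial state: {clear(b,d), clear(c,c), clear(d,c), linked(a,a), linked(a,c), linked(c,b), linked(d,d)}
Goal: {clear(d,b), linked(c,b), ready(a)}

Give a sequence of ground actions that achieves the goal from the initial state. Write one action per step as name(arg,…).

1. swap(c,d)  →  {clear(b,d), clear(c,c), clear(c,d), clear(d,d), linked(a,a), linked(a,c), linked(c,b), linked(d,d)}
2. swap(d,b)  →  {clear(b,b), clear(c,c), clear(c,d), clear(d,b), clear(d,d), linked(a,a), linked(a,c), linked(c,b), linked(d,d)}
3. free(a)  →  {clear(b,b), clear(c,c), clear(c,d), clear(d,b), clear(d,d), linked(a,c), linked(c,b), linked(d,d), ready(a)}

swap(c,d); swap(d,b); free(a)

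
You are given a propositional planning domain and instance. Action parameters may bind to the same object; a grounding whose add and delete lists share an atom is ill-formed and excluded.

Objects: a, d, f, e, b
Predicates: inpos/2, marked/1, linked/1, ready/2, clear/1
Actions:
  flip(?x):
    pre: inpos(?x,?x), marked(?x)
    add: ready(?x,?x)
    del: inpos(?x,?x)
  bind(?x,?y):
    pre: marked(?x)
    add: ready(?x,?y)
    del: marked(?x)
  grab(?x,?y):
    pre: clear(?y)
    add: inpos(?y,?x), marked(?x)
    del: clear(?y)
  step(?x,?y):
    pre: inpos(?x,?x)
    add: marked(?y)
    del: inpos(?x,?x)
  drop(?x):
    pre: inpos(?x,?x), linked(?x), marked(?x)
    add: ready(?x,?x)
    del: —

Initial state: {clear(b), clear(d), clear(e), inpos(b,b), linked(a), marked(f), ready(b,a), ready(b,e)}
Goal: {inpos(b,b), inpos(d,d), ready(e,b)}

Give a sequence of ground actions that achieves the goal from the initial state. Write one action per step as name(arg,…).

grab(d,d); grab(e,e); bind(e,b)

1. grab(d,d)  →  {clear(b), clear(e), inpos(b,b), inpos(d,d), linked(a), marked(d), marked(f), ready(b,a), ready(b,e)}
2. grab(e,e)  →  {clear(b), inpos(b,b), inpos(d,d), inpos(e,e), linked(a), marked(d), marked(e), marked(f), ready(b,a), ready(b,e)}
3. bind(e,b)  →  {clear(b), inpos(b,b), inpos(d,d), inpos(e,e), linked(a), marked(d), marked(f), ready(b,a), ready(b,e), ready(e,b)}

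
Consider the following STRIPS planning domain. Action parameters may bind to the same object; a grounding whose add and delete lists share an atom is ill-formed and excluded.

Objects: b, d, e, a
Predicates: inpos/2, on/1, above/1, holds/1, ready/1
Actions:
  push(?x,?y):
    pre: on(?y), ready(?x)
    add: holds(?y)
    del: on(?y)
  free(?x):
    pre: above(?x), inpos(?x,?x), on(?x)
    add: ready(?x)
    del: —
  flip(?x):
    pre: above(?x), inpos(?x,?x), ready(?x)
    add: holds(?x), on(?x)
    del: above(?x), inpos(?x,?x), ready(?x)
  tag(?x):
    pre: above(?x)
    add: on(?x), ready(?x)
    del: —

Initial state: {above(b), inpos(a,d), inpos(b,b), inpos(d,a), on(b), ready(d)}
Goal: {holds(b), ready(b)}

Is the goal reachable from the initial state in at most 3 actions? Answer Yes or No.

1. push(d,b)  →  {above(b), holds(b), inpos(a,d), inpos(b,b), inpos(d,a), ready(d)}
2. tag(b)  →  {above(b), holds(b), inpos(a,d), inpos(b,b), inpos(d,a), on(b), ready(b), ready(d)}
optimal plan length = 2; 2 ≤ 3

Yes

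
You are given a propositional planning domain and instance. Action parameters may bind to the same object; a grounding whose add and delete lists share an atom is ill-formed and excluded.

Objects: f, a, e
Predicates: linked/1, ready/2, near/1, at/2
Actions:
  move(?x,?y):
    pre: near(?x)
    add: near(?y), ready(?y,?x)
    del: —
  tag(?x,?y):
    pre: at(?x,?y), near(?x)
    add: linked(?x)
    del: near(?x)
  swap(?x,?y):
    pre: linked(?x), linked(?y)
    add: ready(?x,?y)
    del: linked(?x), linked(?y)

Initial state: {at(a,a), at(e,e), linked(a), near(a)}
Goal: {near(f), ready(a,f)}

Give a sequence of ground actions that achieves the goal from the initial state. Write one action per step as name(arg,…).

move(a,f); move(f,a)

1. move(a,f)  →  {at(a,a), at(e,e), linked(a), near(a), near(f), ready(f,a)}
2. move(f,a)  →  {at(a,a), at(e,e), linked(a), near(a), near(f), ready(a,f), ready(f,a)}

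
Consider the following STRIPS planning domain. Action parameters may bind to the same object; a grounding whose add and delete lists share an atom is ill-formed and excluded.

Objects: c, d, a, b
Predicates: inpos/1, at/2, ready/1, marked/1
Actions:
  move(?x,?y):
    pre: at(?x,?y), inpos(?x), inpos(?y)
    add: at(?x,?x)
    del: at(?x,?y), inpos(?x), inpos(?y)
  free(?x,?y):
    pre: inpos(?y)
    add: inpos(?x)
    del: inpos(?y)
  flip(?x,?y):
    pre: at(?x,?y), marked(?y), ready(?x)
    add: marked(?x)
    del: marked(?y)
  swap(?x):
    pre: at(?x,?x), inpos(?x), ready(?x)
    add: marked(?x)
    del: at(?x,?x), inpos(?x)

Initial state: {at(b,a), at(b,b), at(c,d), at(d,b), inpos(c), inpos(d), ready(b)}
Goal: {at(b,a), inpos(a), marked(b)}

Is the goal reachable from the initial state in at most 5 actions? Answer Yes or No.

1. free(a,c)  →  {at(b,a), at(b,b), at(c,d), at(d,b), inpos(a), inpos(d), ready(b)}
2. free(b,d)  →  {at(b,a), at(b,b), at(c,d), at(d,b), inpos(a), inpos(b), ready(b)}
3. swap(b)  →  {at(b,a), at(c,d), at(d,b), inpos(a), marked(b), ready(b)}
optimal plan length = 3; 3 ≤ 5

Yes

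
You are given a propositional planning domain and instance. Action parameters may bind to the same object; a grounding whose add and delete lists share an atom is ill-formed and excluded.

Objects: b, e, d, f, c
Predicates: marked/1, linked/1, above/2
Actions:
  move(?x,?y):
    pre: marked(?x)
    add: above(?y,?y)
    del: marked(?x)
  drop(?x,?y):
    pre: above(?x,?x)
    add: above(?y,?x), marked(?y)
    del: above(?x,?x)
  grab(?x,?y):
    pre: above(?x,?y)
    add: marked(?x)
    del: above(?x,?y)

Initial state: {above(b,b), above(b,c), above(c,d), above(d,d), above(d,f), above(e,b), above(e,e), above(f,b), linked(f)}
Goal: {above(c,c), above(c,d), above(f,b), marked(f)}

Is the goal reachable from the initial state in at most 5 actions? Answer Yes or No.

Yes

1. drop(b,e)  →  {above(b,c), above(c,d), above(d,d), above(d,f), above(e,b), above(e,e), above(f,b), linked(f), marked(e)}
2. move(e,c)  →  {above(b,c), above(c,c), above(c,d), above(d,d), above(d,f), above(e,b), above(e,e), above(f,b), linked(f)}
3. drop(e,f)  →  {above(b,c), above(c,c), above(c,d), above(d,d), above(d,f), above(e,b), above(f,b), above(f,e), linked(f), marked(f)}
optimal plan length = 3; 3 ≤ 5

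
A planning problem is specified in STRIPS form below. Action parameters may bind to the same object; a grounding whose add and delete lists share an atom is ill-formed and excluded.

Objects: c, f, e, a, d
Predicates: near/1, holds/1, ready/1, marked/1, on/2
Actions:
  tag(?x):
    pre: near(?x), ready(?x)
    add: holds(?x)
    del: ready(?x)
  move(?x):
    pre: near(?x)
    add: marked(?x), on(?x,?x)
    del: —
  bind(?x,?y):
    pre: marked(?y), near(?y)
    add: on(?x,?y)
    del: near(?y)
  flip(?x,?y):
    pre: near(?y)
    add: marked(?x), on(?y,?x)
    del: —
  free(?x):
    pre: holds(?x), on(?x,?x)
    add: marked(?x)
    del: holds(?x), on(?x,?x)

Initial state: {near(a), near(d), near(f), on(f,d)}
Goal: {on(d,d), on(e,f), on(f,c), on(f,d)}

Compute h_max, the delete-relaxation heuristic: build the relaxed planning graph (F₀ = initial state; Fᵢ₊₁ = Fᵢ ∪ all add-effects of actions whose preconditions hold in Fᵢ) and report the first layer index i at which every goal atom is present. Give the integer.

2

F0 = init (4 atoms)
F1 = F0 ∪ {marked(a), marked(c), marked(d), marked(e), marked(f), on(a,a), on(a,c), on(a,d), on(a,e), on(a,f), on(d,a), on(d,c), on(d,d), on(d,e), on(d,f), on(f,a), on(f,c), on(f,e), on(f,f)}  (23 atoms)
F2 = F1 ∪ {on(c,a), on(c,d), on(c,f), on(e,a), on(e,d), on(e,f)}  (29 atoms)
goal ⊆ F2  ⇒  h_max = 2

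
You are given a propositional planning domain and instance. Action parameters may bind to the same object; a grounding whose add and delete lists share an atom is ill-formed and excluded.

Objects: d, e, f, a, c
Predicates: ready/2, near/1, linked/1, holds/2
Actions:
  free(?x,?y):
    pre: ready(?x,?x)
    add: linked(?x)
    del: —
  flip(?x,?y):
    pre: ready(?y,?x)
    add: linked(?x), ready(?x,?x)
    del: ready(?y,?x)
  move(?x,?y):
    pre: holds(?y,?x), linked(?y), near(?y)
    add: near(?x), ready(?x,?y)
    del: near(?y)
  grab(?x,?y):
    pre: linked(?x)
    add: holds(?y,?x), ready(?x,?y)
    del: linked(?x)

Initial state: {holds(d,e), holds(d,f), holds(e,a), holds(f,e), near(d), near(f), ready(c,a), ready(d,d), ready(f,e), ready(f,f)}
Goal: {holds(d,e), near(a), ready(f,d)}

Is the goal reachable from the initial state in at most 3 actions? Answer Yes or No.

No

1. free(f,d)  →  {holds(d,e), holds(d,f), holds(e,a), holds(f,e), linked(f), near(d), near(f), ready(c,a), ready(d,d), ready(f,e), ready(f,f)}
2. flip(e,f)  →  {holds(d,e), holds(d,f), holds(e,a), holds(f,e), linked(e), linked(f), near(d), near(f), ready(c,a), ready(d,d), ready(e,e), ready(f,f)}
3. move(e,f)  →  {holds(d,e), holds(d,f), holds(e,a), holds(f,e), linked(e), linked(f), near(d), near(e), ready(c,a), ready(d,d), ready(e,e), ready(e,f), ready(f,f)}
4. move(a,e)  →  {holds(d,e), holds(d,f), holds(e,a), holds(f,e), linked(e), linked(f), near(a), near(d), ready(a,e), ready(c,a), ready(d,d), ready(e,e), ready(e,f), ready(f,f)}
5. grab(f,d)  →  {holds(d,e), holds(d,f), holds(e,a), holds(f,e), linked(e), near(a), near(d), ready(a,e), ready(c,a), ready(d,d), ready(e,e), ready(e,f), ready(f,d), ready(f,f)}
optimal plan length = 5; 5 > 3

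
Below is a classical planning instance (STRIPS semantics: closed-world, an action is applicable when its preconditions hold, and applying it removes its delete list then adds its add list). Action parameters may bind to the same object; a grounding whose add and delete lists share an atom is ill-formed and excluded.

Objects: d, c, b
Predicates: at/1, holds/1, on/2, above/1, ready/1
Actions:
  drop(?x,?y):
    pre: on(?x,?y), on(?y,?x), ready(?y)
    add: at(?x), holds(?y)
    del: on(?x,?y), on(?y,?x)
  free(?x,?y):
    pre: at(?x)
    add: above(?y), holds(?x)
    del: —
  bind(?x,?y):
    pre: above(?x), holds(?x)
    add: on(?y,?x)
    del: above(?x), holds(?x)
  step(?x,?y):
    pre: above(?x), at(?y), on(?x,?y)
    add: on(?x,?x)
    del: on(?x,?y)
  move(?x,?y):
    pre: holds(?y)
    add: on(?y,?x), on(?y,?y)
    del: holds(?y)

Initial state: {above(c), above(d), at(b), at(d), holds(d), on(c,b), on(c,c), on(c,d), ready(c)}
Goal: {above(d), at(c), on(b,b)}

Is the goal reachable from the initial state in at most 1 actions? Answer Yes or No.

No

1. drop(c,c)  →  {above(c), above(d), at(b), at(c), at(d), holds(c), holds(d), on(c,b), on(c,d), ready(c)}
2. free(b,d)  →  {above(c), above(d), at(b), at(c), at(d), holds(b), holds(c), holds(d), on(c,b), on(c,d), ready(c)}
3. move(d,b)  →  {above(c), above(d), at(b), at(c), at(d), holds(c), holds(d), on(b,b), on(b,d), on(c,b), on(c,d), ready(c)}
optimal plan length = 3; 3 > 1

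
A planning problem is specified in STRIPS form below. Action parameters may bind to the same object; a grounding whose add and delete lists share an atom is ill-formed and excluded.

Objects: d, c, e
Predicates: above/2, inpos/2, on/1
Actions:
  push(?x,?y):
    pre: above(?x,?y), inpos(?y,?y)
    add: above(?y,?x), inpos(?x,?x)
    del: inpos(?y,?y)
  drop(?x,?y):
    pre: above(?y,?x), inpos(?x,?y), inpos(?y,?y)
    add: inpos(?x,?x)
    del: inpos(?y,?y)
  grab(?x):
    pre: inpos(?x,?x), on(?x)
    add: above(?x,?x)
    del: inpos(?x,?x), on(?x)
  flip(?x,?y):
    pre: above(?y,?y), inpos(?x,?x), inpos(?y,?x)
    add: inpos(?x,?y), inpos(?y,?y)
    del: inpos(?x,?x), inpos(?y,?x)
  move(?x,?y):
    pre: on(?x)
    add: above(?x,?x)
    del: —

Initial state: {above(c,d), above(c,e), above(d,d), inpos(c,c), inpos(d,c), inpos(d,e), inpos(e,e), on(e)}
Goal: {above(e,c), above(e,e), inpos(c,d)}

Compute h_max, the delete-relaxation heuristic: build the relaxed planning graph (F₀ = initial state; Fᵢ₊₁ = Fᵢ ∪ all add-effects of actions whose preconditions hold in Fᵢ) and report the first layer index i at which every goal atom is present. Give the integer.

1

F0 = init (8 atoms)
F1 = F0 ∪ {above(e,c), above(e,e), inpos(c,d), inpos(d,d), inpos(e,d)}  (13 atoms)
goal ⊆ F1  ⇒  h_max = 1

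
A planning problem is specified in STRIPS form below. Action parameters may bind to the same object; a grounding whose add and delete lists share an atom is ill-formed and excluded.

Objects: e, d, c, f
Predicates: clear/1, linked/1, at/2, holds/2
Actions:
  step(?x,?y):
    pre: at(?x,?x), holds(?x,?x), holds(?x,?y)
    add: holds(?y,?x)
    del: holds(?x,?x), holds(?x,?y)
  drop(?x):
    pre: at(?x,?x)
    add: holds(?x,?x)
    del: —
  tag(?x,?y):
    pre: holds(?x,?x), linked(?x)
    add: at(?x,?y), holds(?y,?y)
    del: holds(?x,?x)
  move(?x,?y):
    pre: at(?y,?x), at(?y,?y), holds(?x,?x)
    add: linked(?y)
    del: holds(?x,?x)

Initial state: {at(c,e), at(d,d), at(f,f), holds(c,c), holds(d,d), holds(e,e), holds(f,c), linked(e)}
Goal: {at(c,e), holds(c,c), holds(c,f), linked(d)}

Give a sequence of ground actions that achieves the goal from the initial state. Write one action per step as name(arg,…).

1. drop(f)  →  {at(c,e), at(d,d), at(f,f), holds(c,c), holds(d,d), holds(e,e), holds(f,c), holds(f,f), linked(e)}
2. step(f,c)  →  {at(c,e), at(d,d), at(f,f), holds(c,c), holds(c,f), holds(d,d), holds(e,e), linked(e)}
3. move(d,d)  →  {at(c,e), at(d,d), at(f,f), holds(c,c), holds(c,f), holds(e,e), linked(d), linked(e)}

drop(f); step(f,c); move(d,d)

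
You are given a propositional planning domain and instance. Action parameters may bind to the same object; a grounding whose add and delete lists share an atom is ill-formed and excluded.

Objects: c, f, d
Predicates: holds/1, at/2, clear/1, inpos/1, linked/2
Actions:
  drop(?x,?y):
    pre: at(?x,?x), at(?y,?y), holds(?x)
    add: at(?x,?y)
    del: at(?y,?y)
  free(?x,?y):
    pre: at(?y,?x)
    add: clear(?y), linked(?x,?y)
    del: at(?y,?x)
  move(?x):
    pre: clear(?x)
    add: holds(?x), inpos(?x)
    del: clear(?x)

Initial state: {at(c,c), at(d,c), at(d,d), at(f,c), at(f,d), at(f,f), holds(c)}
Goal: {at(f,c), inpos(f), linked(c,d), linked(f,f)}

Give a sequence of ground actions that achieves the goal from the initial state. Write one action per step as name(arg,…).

1. free(c,d)  →  {at(c,c), at(d,d), at(f,c), at(f,d), at(f,f), clear(d), holds(c), linked(c,d)}
2. free(f,f)  →  {at(c,c), at(d,d), at(f,c), at(f,d), clear(d), clear(f), holds(c), linked(c,d), linked(f,f)}
3. move(f)  →  {at(c,c), at(d,d), at(f,c), at(f,d), clear(d), holds(c), holds(f), inpos(f), linked(c,d), linked(f,f)}

free(c,d); free(f,f); move(f)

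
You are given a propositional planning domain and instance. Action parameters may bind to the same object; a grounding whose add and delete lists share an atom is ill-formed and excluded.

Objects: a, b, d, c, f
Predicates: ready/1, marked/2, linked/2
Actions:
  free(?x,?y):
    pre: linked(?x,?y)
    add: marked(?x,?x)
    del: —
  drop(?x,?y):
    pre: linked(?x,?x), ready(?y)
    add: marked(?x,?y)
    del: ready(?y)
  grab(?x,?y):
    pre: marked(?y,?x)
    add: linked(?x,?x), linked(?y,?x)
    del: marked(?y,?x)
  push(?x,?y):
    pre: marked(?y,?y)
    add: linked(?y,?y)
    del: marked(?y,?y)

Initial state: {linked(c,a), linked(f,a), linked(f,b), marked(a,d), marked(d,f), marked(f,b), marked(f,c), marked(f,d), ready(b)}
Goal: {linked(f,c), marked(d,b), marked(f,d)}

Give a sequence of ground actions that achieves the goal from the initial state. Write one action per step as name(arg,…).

grab(d,a); drop(d,b); grab(c,f)

1. grab(d,a)  →  {linked(a,d), linked(c,a), linked(d,d), linked(f,a), linked(f,b), marked(d,f), marked(f,b), marked(f,c), marked(f,d), ready(b)}
2. drop(d,b)  →  {linked(a,d), linked(c,a), linked(d,d), linked(f,a), linked(f,b), marked(d,b), marked(d,f), marked(f,b), marked(f,c), marked(f,d)}
3. grab(c,f)  →  {linked(a,d), linked(c,a), linked(c,c), linked(d,d), linked(f,a), linked(f,b), linked(f,c), marked(d,b), marked(d,f), marked(f,b), marked(f,d)}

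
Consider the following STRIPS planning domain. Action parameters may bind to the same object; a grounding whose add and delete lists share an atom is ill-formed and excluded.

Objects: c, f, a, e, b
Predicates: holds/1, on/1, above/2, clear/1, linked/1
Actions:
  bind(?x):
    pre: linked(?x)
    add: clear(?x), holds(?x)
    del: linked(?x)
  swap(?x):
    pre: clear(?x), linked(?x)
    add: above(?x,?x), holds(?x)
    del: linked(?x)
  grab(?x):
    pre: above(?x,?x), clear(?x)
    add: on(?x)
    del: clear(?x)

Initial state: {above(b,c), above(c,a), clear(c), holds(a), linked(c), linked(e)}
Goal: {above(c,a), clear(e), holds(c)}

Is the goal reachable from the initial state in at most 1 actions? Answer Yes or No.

No

1. bind(c)  →  {above(b,c), above(c,a), clear(c), holds(a), holds(c), linked(e)}
2. bind(e)  →  {above(b,c), above(c,a), clear(c), clear(e), holds(a), holds(c), holds(e)}
optimal plan length = 2; 2 > 1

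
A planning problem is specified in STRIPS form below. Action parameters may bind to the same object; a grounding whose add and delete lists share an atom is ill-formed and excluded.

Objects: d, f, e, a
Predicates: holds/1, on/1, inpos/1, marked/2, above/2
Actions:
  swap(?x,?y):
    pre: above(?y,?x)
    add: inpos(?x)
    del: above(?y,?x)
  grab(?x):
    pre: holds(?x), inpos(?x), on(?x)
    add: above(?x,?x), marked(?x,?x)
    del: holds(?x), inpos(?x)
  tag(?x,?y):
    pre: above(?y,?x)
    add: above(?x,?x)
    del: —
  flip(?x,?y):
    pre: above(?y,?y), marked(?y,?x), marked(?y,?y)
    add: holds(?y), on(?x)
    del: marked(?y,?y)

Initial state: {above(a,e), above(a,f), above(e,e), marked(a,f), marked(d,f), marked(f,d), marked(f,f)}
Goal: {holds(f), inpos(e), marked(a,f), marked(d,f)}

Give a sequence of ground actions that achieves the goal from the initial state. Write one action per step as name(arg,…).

swap(e,e); tag(f,a); flip(d,f)

1. swap(e,e)  →  {above(a,e), above(a,f), inpos(e), marked(a,f), marked(d,f), marked(f,d), marked(f,f)}
2. tag(f,a)  →  {above(a,e), above(a,f), above(f,f), inpos(e), marked(a,f), marked(d,f), marked(f,d), marked(f,f)}
3. flip(d,f)  →  {above(a,e), above(a,f), above(f,f), holds(f), inpos(e), marked(a,f), marked(d,f), marked(f,d), on(d)}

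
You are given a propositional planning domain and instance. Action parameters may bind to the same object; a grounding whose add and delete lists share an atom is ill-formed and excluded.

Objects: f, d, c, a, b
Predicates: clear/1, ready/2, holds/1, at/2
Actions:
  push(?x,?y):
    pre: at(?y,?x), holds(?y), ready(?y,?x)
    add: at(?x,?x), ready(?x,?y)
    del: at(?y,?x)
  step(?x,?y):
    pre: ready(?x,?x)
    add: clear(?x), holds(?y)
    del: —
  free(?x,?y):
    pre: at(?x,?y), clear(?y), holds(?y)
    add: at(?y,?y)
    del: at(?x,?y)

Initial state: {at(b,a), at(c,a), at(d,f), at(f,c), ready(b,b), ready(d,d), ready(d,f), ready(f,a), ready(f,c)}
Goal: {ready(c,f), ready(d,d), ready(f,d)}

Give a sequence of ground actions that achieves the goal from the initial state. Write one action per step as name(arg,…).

step(d,f); push(c,f); step(d,d); push(f,d)

1. step(d,f)  →  {at(b,a), at(c,a), at(d,f), at(f,c), clear(d), holds(f), ready(b,b), ready(d,d), ready(d,f), ready(f,a), ready(f,c)}
2. push(c,f)  →  {at(b,a), at(c,a), at(c,c), at(d,f), clear(d), holds(f), ready(b,b), ready(c,f), ready(d,d), ready(d,f), ready(f,a), ready(f,c)}
3. step(d,d)  →  {at(b,a), at(c,a), at(c,c), at(d,f), clear(d), holds(d), holds(f), ready(b,b), ready(c,f), ready(d,d), ready(d,f), ready(f,a), ready(f,c)}
4. push(f,d)  →  {at(b,a), at(c,a), at(c,c), at(f,f), clear(d), holds(d), holds(f), ready(b,b), ready(c,f), ready(d,d), ready(d,f), ready(f,a), ready(f,c), ready(f,d)}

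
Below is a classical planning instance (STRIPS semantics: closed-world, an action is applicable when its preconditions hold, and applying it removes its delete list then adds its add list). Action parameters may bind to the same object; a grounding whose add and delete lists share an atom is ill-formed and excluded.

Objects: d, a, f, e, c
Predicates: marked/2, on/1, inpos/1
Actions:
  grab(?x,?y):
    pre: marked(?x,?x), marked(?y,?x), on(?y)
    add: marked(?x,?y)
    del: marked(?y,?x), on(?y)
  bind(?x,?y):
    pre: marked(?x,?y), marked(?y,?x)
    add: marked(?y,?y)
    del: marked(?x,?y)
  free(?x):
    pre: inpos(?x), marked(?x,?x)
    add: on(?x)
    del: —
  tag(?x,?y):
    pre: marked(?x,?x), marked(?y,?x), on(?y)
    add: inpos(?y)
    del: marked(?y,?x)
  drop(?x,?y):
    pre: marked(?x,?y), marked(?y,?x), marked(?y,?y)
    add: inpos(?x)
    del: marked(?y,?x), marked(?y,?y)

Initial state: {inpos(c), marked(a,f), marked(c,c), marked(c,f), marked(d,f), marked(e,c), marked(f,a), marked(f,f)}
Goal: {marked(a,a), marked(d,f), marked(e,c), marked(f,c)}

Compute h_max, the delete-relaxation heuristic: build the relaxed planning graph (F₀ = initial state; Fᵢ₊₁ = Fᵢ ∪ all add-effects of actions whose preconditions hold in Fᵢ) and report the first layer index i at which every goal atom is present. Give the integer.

2

F0 = init (8 atoms)
F1 = F0 ∪ {inpos(a), inpos(f), marked(a,a), on(c)}  (12 atoms)
F2 = F1 ∪ {marked(f,c), on(a), on(f)}  (15 atoms)
goal ⊆ F2  ⇒  h_max = 2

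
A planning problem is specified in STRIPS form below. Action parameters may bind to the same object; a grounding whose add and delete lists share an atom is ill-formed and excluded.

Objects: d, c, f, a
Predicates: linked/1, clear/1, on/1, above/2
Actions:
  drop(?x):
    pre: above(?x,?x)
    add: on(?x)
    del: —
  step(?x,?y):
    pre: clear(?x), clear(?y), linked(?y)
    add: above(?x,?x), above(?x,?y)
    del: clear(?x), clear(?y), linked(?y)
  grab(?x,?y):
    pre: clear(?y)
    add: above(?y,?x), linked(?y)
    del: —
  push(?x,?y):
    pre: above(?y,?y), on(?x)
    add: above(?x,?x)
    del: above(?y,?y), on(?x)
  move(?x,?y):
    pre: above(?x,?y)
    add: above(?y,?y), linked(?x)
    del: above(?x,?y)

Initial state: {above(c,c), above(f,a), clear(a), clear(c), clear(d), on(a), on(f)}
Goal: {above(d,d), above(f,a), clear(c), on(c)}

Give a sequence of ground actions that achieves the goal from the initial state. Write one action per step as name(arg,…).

drop(c); grab(d,d)

1. drop(c)  →  {above(c,c), above(f,a), clear(a), clear(c), clear(d), on(a), on(c), on(f)}
2. grab(d,d)  →  {above(c,c), above(d,d), above(f,a), clear(a), clear(c), clear(d), linked(d), on(a), on(c), on(f)}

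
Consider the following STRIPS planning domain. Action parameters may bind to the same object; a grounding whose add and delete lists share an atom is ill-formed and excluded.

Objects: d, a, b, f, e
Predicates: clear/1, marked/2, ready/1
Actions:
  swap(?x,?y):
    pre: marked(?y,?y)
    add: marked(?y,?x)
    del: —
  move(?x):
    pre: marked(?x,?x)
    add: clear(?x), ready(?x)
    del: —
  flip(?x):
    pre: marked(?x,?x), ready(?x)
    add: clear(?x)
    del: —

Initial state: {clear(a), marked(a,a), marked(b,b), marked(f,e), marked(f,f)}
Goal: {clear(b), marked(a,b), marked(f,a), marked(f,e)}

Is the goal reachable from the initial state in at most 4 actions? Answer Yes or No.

1. swap(a,f)  →  {clear(a), marked(a,a), marked(b,b), marked(f,a), marked(f,e), marked(f,f)}
2. swap(b,a)  →  {clear(a), marked(a,a), marked(a,b), marked(b,b), marked(f,a), marked(f,e), marked(f,f)}
3. move(b)  →  {clear(a), clear(b), marked(a,a), marked(a,b), marked(b,b), marked(f,a), marked(f,e), marked(f,f), ready(b)}
optimal plan length = 3; 3 ≤ 4

Yes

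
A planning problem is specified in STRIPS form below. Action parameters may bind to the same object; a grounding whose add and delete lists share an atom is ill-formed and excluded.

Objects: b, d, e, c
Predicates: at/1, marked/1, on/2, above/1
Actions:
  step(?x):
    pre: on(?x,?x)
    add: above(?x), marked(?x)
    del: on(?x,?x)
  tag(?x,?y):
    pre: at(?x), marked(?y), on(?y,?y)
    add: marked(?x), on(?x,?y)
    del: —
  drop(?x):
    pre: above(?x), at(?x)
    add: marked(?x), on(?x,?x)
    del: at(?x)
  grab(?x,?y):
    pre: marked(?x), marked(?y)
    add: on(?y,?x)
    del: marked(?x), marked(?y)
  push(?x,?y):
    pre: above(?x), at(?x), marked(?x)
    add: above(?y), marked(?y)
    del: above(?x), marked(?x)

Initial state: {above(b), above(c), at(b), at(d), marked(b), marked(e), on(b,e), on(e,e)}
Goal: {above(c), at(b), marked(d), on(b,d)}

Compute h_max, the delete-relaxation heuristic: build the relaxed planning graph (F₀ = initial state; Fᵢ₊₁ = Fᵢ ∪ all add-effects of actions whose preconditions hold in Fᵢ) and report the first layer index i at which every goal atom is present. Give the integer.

2

F0 = init (8 atoms)
F1 = F0 ∪ {above(d), above(e), marked(c), marked(d), on(b,b), on(d,e), on(e,b)}  (15 atoms)
F2 = F1 ∪ {on(b,c), on(b,d), on(c,b), on(c,c), on(c,d), on(c,e), on(d,b), on(d,c), on(d,d), on(e,c), on(e,d)}  (26 atoms)
goal ⊆ F2  ⇒  h_max = 2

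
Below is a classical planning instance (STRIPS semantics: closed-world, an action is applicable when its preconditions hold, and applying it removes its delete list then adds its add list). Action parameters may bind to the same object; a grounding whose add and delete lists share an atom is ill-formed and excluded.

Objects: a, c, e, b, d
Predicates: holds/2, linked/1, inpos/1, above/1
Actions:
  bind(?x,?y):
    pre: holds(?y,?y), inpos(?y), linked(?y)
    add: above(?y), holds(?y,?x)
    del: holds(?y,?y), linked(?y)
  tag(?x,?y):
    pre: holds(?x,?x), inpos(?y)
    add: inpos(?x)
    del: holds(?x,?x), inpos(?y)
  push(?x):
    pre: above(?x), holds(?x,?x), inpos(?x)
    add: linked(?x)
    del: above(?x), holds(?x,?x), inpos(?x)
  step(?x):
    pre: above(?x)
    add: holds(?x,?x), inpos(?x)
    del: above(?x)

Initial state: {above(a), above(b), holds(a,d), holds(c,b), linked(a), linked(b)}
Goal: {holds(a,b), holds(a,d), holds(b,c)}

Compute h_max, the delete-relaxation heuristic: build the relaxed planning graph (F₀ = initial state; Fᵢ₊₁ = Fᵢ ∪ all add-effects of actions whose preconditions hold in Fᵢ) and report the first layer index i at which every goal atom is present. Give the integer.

2

F0 = init (6 atoms)
F1 = F0 ∪ {holds(a,a), holds(b,b), inpos(a), inpos(b)}  (10 atoms)
F2 = F1 ∪ {holds(a,b), holds(a,c), holds(a,e), holds(b,a), holds(b,c), holds(b,d), holds(b,e)}  (17 atoms)
goal ⊆ F2  ⇒  h_max = 2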